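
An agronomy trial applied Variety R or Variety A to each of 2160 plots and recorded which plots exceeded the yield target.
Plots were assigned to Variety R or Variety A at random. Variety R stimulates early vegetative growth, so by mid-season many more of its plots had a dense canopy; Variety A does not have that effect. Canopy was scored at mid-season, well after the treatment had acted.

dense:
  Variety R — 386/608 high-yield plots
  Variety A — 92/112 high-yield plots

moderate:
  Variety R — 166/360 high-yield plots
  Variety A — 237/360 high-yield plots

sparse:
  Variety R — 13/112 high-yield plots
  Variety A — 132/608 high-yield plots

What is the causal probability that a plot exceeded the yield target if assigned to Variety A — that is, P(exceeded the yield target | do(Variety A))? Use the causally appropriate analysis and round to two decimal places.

0.43

Mid-season canopy here is a post-treatment variable shaped by the variety; conditioning on it would introduce bias rather than remove it. The overall comparison is the causal one.
So P(outcome | do(Variety A)) is just the pooled rate for Variety A: 461/1080 = 0.427.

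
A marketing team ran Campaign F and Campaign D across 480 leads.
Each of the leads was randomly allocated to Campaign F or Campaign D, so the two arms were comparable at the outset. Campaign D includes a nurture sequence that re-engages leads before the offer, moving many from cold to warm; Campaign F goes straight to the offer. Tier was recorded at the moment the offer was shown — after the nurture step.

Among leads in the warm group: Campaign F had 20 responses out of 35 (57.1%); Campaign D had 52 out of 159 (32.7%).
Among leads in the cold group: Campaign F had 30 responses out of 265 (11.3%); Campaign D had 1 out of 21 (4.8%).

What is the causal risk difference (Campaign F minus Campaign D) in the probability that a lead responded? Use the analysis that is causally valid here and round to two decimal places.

Campaign F is higher inside every engagement tier stratum but Campaign D is higher in aggregate. Whether to stratify depends on how engagement tier relates to the campaign.
The distribution of engagement tier is itself part of what the campaign does — it is an intermediate outcome. Holding it fixed would remove that part of the effect; the total effect is the pooled difference.
The causal difference is the pooled difference: 0.167 − 0.294 = -0.128.

-0.13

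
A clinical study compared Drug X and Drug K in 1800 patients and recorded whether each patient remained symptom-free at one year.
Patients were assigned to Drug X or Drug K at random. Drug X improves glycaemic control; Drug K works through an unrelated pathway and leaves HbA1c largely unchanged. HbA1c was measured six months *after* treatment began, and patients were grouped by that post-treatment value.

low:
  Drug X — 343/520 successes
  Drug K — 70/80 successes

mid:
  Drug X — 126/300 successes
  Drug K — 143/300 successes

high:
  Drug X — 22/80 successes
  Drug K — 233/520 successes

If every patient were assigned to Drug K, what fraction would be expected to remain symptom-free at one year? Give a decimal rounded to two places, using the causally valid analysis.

0.50

Because the drug influences HbA1c, HbA1c is a post-treatment mediator, not a confounder. Stratifying on it would bias the estimate; the causal effect is the crude pooled difference.
So P(outcome | do(Drug K)) is just the pooled rate for Drug K: 446/900 = 0.496.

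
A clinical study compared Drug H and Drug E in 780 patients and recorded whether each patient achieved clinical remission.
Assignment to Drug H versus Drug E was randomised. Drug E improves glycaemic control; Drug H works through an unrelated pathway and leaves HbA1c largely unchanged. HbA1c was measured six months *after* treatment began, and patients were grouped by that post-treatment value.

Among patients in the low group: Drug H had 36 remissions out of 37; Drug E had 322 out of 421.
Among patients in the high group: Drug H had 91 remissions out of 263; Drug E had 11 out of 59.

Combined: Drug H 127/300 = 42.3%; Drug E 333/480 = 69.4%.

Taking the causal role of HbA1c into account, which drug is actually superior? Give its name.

Stratifying would compare drugs among patients the drugs themselves sorted into HbA1c groups — a form of selection on an intermediate. The unconditioned pooled rates give the total causal effect.
Pooled: Drug H 42.3% vs Drug E 69.4%; Drug E is higher overall.

Drug E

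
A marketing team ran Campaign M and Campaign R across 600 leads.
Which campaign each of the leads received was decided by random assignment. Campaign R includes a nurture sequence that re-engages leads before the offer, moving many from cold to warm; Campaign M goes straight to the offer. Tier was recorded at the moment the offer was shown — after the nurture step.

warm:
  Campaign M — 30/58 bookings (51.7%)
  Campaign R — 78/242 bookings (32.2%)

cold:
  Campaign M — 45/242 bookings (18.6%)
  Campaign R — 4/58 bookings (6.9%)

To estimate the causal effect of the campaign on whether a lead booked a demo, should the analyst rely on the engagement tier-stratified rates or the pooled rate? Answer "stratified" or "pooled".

Because the campaign influences engagement tier, engagement tier is a post-treatment mediator, not a confounder. Stratifying on it would bias the estimate; the causal effect is the crude pooled difference.
Pooled: Campaign M 25.0% vs Campaign R 27.3%; Campaign R is higher overall.

pooled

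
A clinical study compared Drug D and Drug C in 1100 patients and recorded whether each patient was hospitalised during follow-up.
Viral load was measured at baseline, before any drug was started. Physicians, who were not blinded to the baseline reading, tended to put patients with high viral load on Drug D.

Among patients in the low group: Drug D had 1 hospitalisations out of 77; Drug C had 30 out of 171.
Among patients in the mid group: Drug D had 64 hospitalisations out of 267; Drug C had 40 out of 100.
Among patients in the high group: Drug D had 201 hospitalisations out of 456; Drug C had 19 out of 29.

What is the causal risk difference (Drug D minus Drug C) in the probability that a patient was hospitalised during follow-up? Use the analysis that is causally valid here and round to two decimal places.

Drug D is lower inside every viral load stratum but Drug C is lower in aggregate. Whether to stratify depends on how viral load relates to the drug.
Viral load differs across drugs for reasons unrelated to any effect of the drug itself, and it separately predicts the outcome — a classic confounder. We must compare within viral load levels.
Adjusting over the population distribution of viral load: 0.225·(0.013−0.175) + 0.334·(0.240−0.400) + 0.441·(0.441−0.655) = -0.185.

-0.18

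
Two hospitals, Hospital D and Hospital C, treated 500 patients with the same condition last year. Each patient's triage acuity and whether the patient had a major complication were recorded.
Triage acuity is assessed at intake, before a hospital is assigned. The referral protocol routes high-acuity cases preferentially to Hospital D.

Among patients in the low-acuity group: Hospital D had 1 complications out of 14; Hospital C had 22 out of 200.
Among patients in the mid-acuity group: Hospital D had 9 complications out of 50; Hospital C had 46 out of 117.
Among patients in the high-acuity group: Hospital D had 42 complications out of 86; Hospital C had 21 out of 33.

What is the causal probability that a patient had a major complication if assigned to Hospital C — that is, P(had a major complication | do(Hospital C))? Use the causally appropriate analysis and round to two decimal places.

Triage acuity differs across hospitals for reasons unrelated to any effect of the hospital itself, and it separately predicts the outcome — a classic confounder. We must compare within triage acuity levels.
Standardising Hospital C to the population triage acuity mix: 0.428·22/200 + 0.334·46/117 + 0.238·21/33 = 0.330.

0.33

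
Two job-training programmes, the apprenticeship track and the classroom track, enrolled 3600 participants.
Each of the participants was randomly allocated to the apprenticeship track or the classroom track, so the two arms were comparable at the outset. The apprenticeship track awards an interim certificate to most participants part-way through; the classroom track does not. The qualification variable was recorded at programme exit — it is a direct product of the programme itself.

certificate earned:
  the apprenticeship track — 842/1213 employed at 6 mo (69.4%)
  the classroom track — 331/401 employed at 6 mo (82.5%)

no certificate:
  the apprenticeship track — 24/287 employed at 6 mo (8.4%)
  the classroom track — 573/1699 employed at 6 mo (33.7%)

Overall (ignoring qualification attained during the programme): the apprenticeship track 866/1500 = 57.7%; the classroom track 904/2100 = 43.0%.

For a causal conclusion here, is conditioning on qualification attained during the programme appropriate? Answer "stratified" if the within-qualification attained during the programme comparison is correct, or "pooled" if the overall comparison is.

pooled

Stratifying would compare programmes among participants the programmes themselves sorted into qualification attained during the programme groups — a form of selection on an intermediate. The unconditioned pooled rates give the total causal effect.
Pooled: the apprenticeship track 57.7% vs the classroom track 43.0%; the apprenticeship track is higher overall.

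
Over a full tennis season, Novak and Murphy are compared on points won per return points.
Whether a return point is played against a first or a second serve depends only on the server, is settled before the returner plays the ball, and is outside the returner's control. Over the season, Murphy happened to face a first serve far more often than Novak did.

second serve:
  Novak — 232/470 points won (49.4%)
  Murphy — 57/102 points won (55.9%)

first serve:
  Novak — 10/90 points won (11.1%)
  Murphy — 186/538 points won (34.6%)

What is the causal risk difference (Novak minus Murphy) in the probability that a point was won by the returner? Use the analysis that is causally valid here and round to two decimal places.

-0.15

The imbalance in serve type arose from how return points were allocated, not from anything the player did; and serve type independently affects the outcome. The pooled gap is confounded — condition on serve type.
Adjusting over the population distribution of serve type: 0.477·(0.494−0.559) + 0.523·(0.111−0.346) = -0.154.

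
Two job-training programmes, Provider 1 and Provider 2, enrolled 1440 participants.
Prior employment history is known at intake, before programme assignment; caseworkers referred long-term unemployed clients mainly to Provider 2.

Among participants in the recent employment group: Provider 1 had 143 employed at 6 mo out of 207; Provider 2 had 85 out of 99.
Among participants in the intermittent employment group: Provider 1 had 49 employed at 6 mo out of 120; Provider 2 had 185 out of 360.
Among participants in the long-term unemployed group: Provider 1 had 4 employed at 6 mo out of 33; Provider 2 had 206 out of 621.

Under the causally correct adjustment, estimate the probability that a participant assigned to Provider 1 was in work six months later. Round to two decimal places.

0.34

The prior employment history-specific comparison favours Provider 2 throughout, but the pooled figures favour Provider 1. The question is whether to condition on prior employment history.
The imbalance in prior employment history arose from how participants were allocated, not from anything the programme did; and prior employment history independently affects the outcome. The pooled gap is confounded — condition on prior employment history.
Standardising Provider 1 to the population prior employment history mix: 0.212·143/207 + 0.333·49/120 + 0.454·4/33 = 0.338.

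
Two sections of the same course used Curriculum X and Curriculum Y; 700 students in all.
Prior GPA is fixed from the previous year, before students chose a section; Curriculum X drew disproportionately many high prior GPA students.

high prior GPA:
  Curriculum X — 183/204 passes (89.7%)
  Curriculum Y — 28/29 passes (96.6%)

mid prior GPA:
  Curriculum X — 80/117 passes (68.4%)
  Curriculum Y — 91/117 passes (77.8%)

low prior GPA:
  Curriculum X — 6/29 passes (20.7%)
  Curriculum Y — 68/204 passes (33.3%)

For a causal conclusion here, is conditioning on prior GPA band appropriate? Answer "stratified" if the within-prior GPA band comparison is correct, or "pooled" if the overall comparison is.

stratified

The prior GPA band-specific comparison favours Curriculum Y throughout, but the pooled figures favour Curriculum X. The question is whether to condition on prior GPA band.
Here prior GPA band is a common cause — it drives both which teaching method a case falls under and the outcome. The crude comparison mixes populations; the stratum-specific rates are the causally relevant ones.
Within each level — high prior GPA: 89.7% vs 96.6%; mid prior GPA: 68.4% vs 77.8%; low prior GPA: 20.7% vs 33.3% — Curriculum Y is higher every time.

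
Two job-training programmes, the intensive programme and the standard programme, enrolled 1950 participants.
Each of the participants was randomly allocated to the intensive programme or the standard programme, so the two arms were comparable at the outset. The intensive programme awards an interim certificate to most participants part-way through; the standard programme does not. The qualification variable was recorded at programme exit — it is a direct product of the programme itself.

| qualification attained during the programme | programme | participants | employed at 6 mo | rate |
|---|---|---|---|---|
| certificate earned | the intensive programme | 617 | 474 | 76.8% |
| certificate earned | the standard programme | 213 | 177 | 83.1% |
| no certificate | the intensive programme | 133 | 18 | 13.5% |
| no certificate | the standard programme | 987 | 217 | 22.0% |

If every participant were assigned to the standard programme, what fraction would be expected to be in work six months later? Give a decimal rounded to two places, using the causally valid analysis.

The qualification attained during the programme-specific comparison favours the standard programme throughout, but the pooled figures favour the intensive programme. The question is whether to condition on qualification attained during the programme.
The distribution of qualification attained during the programme is itself part of what the programme does — it is an intermediate outcome. Holding it fixed would remove that part of the effect; the total effect is the pooled difference.
So P(outcome | do(the standard programme)) is just the pooled rate for the standard programme: 394/1200 = 0.328.

0.33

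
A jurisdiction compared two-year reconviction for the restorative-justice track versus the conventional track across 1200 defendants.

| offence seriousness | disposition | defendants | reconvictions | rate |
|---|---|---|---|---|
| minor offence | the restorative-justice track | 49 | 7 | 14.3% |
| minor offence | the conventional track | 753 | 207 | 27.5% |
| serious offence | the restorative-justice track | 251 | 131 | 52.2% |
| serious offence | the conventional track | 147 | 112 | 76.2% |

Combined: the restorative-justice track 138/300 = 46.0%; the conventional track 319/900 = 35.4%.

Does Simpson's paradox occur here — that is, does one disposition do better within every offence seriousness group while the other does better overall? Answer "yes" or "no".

yes

Within each offence seriousness level (minor offence 14.3% vs 27.5%; serious offence 52.2% vs 76.2%), the restorative-justice track has the lower rate every time. Pooled: 46.0% vs 35.4% — the conventional track has the lower rate overall. The two comparisons disagree.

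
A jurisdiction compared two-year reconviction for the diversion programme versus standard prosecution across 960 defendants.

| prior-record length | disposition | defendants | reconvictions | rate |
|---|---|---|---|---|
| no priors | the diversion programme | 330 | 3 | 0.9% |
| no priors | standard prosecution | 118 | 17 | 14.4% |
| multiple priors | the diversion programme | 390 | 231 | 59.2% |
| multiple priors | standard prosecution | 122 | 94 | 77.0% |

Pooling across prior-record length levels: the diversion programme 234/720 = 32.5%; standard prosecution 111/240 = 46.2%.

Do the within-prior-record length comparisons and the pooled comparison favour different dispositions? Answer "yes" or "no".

Within each prior-record length level (no priors 0.9% vs 14.4%; multiple priors 59.2% vs 77.0%), the diversion programme has the lower rate every time. Pooled: 32.5% vs 46.2% — the diversion programme has the lower rate overall. They agree.

no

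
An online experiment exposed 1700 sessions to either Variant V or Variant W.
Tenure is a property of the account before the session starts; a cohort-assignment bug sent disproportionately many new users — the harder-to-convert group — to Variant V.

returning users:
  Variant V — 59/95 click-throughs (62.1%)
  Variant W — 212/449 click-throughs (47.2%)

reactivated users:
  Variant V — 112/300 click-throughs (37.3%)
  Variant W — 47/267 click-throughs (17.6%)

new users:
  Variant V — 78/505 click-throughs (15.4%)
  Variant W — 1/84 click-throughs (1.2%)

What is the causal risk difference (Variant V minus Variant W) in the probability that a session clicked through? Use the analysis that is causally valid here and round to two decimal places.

+0.16

The user tenure-specific comparison favours Variant V throughout, but the pooled figures favour Variant W. The question is whether to condition on user tenure.
Here user tenure is a common cause — it drives both which variant a case falls under and the outcome. The crude comparison mixes populations; the stratum-specific rates are the causally relevant ones.
Adjusting over the population distribution of user tenure: 0.320·(0.621−0.472) + 0.334·(0.373−0.176) + 0.346·(0.154−0.012) = +0.163.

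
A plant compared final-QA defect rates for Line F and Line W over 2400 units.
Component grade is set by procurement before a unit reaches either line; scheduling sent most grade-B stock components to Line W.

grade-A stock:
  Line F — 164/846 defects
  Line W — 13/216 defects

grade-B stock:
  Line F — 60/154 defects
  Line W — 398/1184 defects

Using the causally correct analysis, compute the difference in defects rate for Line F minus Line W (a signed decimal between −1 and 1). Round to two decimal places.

Nothing the line does changes component grade; the imbalance is an allocation artefact. With component grade also predicting the outcome, the pooled figure is confounded, and the within-stratum comparison is the causal one.
Adjusting over the population distribution of component grade: 0.443·(0.194−0.060) + 0.557·(0.390−0.336) = +0.089.

+0.09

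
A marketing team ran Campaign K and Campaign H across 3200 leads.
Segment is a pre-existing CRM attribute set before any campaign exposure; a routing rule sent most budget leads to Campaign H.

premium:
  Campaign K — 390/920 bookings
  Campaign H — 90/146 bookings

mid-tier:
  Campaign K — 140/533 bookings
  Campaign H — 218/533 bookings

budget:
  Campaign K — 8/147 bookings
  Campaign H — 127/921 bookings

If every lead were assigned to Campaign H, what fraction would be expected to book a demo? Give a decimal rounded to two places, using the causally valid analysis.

0.39

Since customer segment is a pre-existing factor (not a product of the campaign) and it affects the outcome on its own, it is a confounder. The stratified rates, not the pooled rate, identify the causal effect.
Standardising Campaign H to the population customer segment mix: 0.333·90/146 + 0.333·218/533 + 0.334·127/921 = 0.388.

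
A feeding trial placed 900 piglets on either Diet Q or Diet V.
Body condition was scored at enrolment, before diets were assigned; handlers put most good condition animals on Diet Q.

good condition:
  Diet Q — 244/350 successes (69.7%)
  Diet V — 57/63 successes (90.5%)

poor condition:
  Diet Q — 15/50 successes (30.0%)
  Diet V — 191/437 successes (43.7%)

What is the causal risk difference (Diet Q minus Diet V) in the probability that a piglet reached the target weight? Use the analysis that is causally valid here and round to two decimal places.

Diet V is higher inside every starting body condition stratum but Diet Q is higher in aggregate. Whether to stratify depends on how starting body condition relates to the diet.
Starting body condition satisfies the back-door criterion: it is not a descendant of the diet, and it blocks the spurious path from diet to outcome. Adjusting for it (i.e., using the within-starting body condition rates) gives the causal effect.
Adjusting over the population distribution of starting body condition: 0.459·(0.697−0.905) + 0.541·(0.300−0.437) = -0.169.

-0.17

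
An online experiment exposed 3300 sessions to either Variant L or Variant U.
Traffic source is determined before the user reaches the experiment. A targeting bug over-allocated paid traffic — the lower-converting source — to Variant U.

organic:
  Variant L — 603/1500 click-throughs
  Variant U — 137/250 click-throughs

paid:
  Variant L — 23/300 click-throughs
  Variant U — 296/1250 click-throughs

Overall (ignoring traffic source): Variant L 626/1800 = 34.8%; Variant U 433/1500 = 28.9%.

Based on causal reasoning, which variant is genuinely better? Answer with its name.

Variant U

The traffic source-specific comparison favours Variant U throughout, but the pooled figures favour Variant L. The question is whether to condition on traffic source.
Nothing the variant does changes traffic source; the imbalance is an allocation artefact. With traffic source also predicting the outcome, the pooled figure is confounded, and the within-stratum comparison is the causal one.
Within each level — organic: 40.2% vs 54.8%; paid: 7.7% vs 23.7% — Variant U is higher every time.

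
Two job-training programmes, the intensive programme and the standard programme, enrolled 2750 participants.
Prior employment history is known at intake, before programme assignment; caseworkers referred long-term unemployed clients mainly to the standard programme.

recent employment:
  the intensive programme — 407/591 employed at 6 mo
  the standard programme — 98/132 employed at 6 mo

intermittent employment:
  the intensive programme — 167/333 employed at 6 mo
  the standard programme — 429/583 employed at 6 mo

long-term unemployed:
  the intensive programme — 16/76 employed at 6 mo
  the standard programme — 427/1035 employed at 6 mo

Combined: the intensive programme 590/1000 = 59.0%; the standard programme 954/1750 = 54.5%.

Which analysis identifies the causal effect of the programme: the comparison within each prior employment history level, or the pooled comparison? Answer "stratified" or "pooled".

The stratified and pooled comparisons disagree (the standard programme wins within each prior employment history; the intensive programme wins overall), so the answer turns on the causal role of prior employment history.
Prior employment history differs across programmes for reasons unrelated to any effect of the programme itself, and it separately predicts the outcome — a classic confounder. We must compare within prior employment history levels.
Within each level — recent employment: 68.9% vs 74.2%; intermittent employment: 50.2% vs 73.6%; long-term unemployed: 21.1% vs 41.3% — the standard programme is higher every time.

stratified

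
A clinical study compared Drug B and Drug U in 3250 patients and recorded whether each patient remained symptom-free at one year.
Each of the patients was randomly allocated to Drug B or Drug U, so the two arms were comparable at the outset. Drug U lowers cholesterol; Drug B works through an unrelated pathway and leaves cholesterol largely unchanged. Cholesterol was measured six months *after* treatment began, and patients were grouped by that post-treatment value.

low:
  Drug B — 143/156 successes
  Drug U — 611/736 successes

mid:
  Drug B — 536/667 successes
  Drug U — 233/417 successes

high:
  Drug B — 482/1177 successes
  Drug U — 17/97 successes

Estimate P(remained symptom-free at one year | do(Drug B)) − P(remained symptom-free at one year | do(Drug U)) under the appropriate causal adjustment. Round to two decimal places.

Drug B is higher inside every cholesterol stratum but Drug U is higher in aggregate. Whether to stratify depends on how cholesterol relates to the drug.
Stratifying would compare drugs among patients the drugs themselves sorted into cholesterol groups — a form of selection on an intermediate. The unconditioned pooled rates give the total causal effect.
The causal difference is the pooled difference: 0.581 − 0.689 = -0.108.

-0.11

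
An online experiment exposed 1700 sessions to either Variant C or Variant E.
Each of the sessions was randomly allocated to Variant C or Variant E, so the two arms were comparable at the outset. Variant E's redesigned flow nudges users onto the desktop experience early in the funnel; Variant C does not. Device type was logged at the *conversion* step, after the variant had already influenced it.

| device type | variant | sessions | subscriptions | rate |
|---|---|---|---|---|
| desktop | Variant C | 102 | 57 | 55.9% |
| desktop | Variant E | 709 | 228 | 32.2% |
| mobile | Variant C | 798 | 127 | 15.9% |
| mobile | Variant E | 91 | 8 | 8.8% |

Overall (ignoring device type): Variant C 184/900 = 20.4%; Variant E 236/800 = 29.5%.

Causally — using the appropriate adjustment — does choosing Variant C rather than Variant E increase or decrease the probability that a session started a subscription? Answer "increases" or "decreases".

Device type is recorded after the variant and is itself shifted by it — it sits on the causal path from variant to outcome. Conditioning on a mediator would strip out part of the effect we want; the pooled comparison gives the total causal effect.
Pooled: Variant C 20.4% vs Variant E 29.5%; Variant E is higher overall.

decreases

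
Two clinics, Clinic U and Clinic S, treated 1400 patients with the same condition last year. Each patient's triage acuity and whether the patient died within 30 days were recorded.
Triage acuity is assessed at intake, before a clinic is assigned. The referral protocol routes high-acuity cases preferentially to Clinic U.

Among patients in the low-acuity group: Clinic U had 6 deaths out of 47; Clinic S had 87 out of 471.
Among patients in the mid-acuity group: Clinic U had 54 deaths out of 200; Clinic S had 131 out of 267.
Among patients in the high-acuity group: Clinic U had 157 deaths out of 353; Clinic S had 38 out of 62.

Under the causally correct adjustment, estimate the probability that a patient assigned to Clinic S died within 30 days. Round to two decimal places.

Clinic U is lower inside every triage acuity stratum but Clinic S is lower in aggregate. Whether to stratify depends on how triage acuity relates to the clinic.
Triage acuity is set before the clinic has any effect — it is not caused by the clinic — and it independently drives the outcome. That makes it a confounder, so the causal comparison is within triage acuity levels.
Standardising Clinic S to the population triage acuity mix: 0.370·87/471 + 0.334·131/267 + 0.296·38/62 = 0.414.

0.41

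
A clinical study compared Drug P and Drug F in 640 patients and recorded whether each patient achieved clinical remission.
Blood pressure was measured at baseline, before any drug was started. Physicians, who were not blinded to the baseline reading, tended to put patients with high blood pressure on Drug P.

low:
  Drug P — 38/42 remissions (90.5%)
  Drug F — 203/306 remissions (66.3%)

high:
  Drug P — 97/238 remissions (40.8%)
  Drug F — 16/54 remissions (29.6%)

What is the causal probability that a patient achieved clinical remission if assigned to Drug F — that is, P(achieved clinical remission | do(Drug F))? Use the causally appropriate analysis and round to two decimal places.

0.50

Nothing the drug does changes blood pressure; the imbalance is an allocation artefact. With blood pressure also predicting the outcome, the pooled figure is confounded, and the within-stratum comparison is the causal one.
Standardising Drug F to the population blood pressure mix: 0.544·203/306 + 0.456·16/54 = 0.496.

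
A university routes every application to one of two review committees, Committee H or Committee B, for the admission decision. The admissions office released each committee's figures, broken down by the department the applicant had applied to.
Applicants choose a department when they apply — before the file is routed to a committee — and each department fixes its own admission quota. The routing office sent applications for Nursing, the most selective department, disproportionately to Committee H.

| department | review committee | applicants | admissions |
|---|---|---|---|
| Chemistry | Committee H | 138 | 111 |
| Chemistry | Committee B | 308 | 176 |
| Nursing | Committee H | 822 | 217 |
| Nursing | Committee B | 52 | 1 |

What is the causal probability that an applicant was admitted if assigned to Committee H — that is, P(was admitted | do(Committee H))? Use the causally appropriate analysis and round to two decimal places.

Within every department level Committee H has the higher rate, yet pooled Committee B does — Simpson's reversal.
Here department is a common cause — it drives both which review committee a case falls under and the outcome. The crude comparison mixes populations; the stratum-specific rates are the causally relevant ones.
Standardising Committee H to the population department mix: 0.338·111/138 + 0.662·217/822 = 0.447.

0.45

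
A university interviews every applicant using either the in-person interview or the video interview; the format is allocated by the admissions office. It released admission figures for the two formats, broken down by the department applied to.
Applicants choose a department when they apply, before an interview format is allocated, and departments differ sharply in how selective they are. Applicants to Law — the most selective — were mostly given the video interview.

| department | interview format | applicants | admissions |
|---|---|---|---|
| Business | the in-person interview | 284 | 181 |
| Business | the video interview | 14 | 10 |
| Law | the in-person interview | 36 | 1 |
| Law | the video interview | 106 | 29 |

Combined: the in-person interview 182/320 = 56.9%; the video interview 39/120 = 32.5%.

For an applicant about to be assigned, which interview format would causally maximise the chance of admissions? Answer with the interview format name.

The imbalance in department arose from how applicants were allocated, not from anything the interview format did; and department independently affects the outcome. The pooled gap is confounded — condition on department.
Within each level — Business: 63.7% vs 71.4%; Law: 2.8% vs 27.4% — the video interview is higher every time.

the video interview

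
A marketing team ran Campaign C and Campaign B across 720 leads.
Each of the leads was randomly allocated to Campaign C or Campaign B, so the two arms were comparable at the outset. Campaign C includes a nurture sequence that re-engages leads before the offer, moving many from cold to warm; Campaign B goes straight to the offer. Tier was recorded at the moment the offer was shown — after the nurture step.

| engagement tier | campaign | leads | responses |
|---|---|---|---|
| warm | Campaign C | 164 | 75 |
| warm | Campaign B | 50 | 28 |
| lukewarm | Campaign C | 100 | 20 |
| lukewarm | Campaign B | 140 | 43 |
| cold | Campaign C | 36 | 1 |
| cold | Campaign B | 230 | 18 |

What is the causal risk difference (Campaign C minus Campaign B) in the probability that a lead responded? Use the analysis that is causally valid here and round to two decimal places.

Engagement tier is recorded after the campaign and is itself shifted by it — it sits on the causal path from campaign to outcome. Conditioning on a mediator would strip out part of the effect we want; the pooled comparison gives the total causal effect.
The causal difference is the pooled difference: 0.320 − 0.212 = +0.108.

+0.11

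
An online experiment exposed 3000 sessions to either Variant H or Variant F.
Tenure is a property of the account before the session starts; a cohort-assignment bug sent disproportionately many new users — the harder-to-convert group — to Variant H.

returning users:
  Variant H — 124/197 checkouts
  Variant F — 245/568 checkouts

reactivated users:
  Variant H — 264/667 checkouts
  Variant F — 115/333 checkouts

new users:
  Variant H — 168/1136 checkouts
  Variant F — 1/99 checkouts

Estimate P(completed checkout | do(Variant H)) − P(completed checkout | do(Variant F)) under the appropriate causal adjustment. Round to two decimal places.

+0.12

The stratified and pooled comparisons disagree (Variant H wins within each user tenure; Variant F wins overall), so the answer turns on the causal role of user tenure.
User tenure differs across variants for reasons unrelated to any effect of the variant itself, and it separately predicts the outcome — a classic confounder. We must compare within user tenure levels.
Adjusting over the population distribution of user tenure: 0.255·(0.629−0.431) + 0.333·(0.396−0.345) + 0.412·(0.148−0.010) = +0.124.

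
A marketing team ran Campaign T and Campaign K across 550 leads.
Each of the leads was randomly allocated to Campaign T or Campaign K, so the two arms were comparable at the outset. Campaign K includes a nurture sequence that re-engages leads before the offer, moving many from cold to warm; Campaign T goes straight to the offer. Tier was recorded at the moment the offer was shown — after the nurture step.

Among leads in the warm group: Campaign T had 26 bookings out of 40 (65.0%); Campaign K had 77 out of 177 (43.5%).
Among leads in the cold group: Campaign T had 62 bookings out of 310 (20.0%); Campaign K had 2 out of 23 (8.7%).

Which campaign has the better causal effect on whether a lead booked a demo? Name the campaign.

Engagement tier is downstream of the campaign. One should not condition on a consequence of treatment, so the overall rates are the right comparison.
Pooled: Campaign T 25.1% vs Campaign K 39.5%; Campaign K is higher overall.

Campaign K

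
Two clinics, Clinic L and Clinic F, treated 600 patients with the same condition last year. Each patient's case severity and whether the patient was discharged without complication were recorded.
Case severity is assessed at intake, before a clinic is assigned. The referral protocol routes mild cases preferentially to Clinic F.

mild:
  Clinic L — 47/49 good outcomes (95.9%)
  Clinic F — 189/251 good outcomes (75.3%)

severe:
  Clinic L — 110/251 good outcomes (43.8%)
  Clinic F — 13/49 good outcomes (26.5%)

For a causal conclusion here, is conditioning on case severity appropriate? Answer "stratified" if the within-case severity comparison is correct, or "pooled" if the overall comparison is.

stratified

Clinic L is higher inside every case severity stratum but Clinic F is higher in aggregate. Whether to stratify depends on how case severity relates to the clinic.
Case severity satisfies the back-door criterion: it is not a descendant of the clinic, and it blocks the spurious path from clinic to outcome. Adjusting for it (i.e., using the within-case severity rates) gives the causal effect.
Within each level — mild: 95.9% vs 75.3%; severe: 43.8% vs 26.5% — Clinic L is higher every time.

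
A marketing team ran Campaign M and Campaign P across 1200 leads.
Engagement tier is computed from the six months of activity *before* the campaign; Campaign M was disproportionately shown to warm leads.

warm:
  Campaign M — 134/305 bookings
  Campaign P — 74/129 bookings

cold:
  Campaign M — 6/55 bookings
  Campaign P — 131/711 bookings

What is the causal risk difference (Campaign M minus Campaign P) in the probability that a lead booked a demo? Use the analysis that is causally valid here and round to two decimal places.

Within every engagement tier level Campaign P has the higher rate, yet pooled Campaign M does — Simpson's reversal.
Engagement tier is set before the campaign has any effect — it is not caused by the campaign — and it independently drives the outcome. That makes it a confounder, so the causal comparison is within engagement tier levels.
Adjusting over the population distribution of engagement tier: 0.362·(0.439−0.574) + 0.638·(0.109−0.184) = -0.097.

-0.10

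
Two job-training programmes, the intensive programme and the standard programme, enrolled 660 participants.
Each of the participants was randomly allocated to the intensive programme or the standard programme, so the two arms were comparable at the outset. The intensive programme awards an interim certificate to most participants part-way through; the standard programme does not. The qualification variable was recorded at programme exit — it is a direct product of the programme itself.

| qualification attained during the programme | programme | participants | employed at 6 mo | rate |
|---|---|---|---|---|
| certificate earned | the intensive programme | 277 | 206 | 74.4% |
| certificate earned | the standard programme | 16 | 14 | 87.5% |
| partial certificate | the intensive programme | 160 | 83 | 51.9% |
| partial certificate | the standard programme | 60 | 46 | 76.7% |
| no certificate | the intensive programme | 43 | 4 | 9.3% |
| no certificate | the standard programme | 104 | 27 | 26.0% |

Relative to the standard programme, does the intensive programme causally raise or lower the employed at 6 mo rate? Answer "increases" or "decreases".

The distribution of qualification attained during the programme is itself part of what the programme does — it is an intermediate outcome. Holding it fixed would remove that part of the effect; the total effect is the pooled difference.
Pooled: the intensive programme 61.0% vs the standard programme 48.3%; the intensive programme is higher overall.

increases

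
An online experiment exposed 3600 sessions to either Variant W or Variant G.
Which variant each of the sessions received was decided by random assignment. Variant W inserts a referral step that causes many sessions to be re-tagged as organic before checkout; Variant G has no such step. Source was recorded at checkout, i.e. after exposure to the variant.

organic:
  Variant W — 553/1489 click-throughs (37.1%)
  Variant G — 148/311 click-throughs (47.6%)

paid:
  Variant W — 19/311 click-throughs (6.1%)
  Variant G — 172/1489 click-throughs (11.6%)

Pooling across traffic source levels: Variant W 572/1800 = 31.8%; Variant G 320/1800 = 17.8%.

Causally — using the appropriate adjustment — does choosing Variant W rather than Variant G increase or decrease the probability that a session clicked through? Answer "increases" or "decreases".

Variant G is higher inside every traffic source stratum but Variant W is higher in aggregate. Whether to stratify depends on how traffic source relates to the variant.
Traffic source here is a post-treatment variable shaped by the variant; conditioning on it would introduce bias rather than remove it. The overall comparison is the causal one.
Pooled: Variant W 31.8% vs Variant G 17.8%; Variant W is higher overall.

increases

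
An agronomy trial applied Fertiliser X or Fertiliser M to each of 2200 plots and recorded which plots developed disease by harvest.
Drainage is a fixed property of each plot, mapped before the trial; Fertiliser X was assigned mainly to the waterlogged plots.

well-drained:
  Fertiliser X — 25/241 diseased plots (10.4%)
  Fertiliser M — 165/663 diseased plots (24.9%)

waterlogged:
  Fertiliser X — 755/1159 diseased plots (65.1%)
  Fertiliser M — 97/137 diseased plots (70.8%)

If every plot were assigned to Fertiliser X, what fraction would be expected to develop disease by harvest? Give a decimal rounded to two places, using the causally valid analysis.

Within every field drainage level Fertiliser X has the lower rate, yet pooled Fertiliser M does — Simpson's reversal.
Field drainage satisfies the back-door criterion: it is not a descendant of the fertiliser, and it blocks the spurious path from fertiliser to outcome. Adjusting for it (i.e., using the within-field drainage rates) gives the causal effect.
Standardising Fertiliser X to the population field drainage mix: 0.411·25/241 + 0.589·755/1159 = 0.426.

0.43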